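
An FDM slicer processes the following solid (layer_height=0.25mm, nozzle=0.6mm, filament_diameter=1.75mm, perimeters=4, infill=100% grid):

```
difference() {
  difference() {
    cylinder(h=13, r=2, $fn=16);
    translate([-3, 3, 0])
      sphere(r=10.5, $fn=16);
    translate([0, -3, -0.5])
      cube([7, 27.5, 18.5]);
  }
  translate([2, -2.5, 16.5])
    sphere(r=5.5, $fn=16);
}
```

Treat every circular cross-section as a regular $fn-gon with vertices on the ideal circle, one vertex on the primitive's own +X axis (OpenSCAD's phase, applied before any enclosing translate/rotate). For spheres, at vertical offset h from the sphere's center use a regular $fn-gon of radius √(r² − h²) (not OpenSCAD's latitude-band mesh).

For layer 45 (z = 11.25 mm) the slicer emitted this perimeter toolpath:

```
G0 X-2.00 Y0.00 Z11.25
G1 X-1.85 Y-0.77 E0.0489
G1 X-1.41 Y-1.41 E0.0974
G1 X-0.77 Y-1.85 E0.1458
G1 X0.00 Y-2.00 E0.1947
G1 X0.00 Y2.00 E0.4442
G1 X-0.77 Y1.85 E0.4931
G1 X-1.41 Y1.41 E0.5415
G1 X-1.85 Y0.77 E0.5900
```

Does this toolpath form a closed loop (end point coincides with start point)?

Start point (G0): (-2.00, 0.00). End point (last G1): the path does not return to the start — open.

no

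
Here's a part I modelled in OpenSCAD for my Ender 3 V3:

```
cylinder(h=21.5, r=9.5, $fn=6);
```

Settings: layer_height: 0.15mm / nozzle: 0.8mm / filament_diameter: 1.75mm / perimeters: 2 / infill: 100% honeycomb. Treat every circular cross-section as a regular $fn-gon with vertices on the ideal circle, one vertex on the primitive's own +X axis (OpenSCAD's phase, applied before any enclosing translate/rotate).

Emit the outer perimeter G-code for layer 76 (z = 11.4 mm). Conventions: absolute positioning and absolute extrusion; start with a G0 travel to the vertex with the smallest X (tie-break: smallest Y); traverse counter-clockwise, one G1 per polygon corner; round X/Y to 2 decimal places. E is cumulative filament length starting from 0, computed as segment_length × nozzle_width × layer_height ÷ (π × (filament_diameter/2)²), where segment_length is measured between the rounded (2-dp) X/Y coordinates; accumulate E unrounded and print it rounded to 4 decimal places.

G0 X-9.50 Y0.00 Z11.40
G1 X-4.75 Y-8.23 E0.4741
G1 X4.75 Y-8.23 E0.9480
G1 X9.50 Y0.00 E1.4221
G1 X4.75 Y8.23 E1.8962
G1 X-4.75 Y8.23 E2.3701
G1 X-9.50 Y0.00 E2.8442

At z = 11.4 mm: the r=9.5 cylinder gives a regular 6-gon of circumradius 9.5 (constant along its height). The outline is a single polygon with 6 vertices. Extrusion per mm of travel: 0.8 × 0.15 / (π × 0.875²) = 0.049890. Accumulating E over each segment gives final E = 2.8442.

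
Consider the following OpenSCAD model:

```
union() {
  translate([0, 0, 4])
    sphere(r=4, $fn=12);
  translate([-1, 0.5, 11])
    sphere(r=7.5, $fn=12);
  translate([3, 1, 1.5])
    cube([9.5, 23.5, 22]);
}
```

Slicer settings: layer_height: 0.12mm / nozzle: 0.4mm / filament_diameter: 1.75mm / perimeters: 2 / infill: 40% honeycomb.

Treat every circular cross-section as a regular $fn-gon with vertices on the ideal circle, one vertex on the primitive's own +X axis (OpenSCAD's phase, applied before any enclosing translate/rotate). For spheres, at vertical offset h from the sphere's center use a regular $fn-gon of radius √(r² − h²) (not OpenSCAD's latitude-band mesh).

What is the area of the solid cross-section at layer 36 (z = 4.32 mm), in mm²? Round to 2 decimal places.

273.02 mm²

At z = 4.32 mm: the sphere: section is a regular 12-gon, circumradius = √(r²−h²) = √(4²−0.32²) = 3.987 (area = (12/2)·3.987²·sin(360°/12) = 47.69 mm²); the r=7.5 sphere at (-1, 0.5) contributes a regular 12-gon of circumradius √(7.5²−6.68²) = 3.410 (area = (12/2)·3.410²·sin(360°/12) = 34.88 mm²); the cube at (3, 1) (footprint 9.5×23.5) is included at this height (area 223.25 mm²); Combining (union): the regions partially overlap — summed areas 305.83 mm² minus the doubly-counted overlap 32.81 mm² gives 273.02 mm² — area = 273.02 mm². Overall, the cross-section is a single solid region. Net area = 273.02 mm².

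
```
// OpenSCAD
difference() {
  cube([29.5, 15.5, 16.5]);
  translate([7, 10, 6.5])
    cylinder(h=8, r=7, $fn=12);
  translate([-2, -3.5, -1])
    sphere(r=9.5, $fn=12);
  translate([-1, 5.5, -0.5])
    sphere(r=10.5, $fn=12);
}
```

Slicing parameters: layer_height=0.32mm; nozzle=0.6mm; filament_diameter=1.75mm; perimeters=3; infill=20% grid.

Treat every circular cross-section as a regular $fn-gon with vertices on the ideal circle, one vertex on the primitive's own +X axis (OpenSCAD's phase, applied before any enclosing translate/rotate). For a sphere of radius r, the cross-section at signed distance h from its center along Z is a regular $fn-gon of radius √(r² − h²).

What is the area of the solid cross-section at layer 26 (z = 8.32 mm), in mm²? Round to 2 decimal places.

298.66 mm²

At z = 8.32 mm: the 29.5×15.5 cube contributes its full rectangle (area 457.25 mm²); the r=7 cylinder at (7, 10) contributes a regular 12-gon of circumradius 7 (area = (12/2)·7.000²·sin(360°/12) = 147.00 mm²); the r=9.5 sphere at (-2, -3.5) contributes a regular 12-gon of circumradius √(9.5²−9.32²) = 1.841 (area = (12/2)·1.841²·sin(360°/12) = 10.16 mm²); the r=10.5 sphere at (-1, 5.5) slices to a regular 12-gon of circumradius 5.697 (√(r²−h²) with h=8.82 from center) (area = (12/2)·5.697²·sin(360°/12) = 97.37 mm²); Subtracting the remaining from the first: starting from the 29.5×15.5 cube (457.25 mm²), the r=7 cylinder at (7, 10) partially overlaps it — only the 139.47 mm² overlap (of its 147.00 mm²) is removed, clipping the outline; the r=9.5 sphere at (-2, -3.5) misses the remaining region (no effect); the r=10.5 sphere at (-1, 5.5) partially overlaps it — only the 19.13 mm² overlap (of its 97.37 mm²) is removed, clipping the outline — area = 298.66 mm². Overall, the cross-section has 2 separate islands. Net area = 298.66 mm².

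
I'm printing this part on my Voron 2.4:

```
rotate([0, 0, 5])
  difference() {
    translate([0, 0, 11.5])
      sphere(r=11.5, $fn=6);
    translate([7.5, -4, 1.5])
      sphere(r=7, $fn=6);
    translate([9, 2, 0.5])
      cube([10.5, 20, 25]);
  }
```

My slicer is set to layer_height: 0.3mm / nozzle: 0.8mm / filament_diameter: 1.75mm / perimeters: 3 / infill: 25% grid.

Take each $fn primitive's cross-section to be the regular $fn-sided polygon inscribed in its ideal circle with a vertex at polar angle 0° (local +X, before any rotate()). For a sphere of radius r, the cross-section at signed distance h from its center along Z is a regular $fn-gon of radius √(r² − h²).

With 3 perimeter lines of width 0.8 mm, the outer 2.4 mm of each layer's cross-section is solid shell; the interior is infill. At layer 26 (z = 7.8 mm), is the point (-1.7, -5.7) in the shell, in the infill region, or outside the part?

At z = 7.8 mm: the sphere: section is a regular 6-gon, circumradius = √(r²−h²) = √(11.5²−3.7²) = 10.889; the r=7 sphere at (7.5, -4) contributes a regular 6-gon of circumradius √(7²−6.3²) = 3.051; the cube at (9, 2) is present — its section is the full 10.5×20 rectangle; Taking the first minus the rest: starting from the r=11.5 sphere, the r=7 sphere at (7.5, -4) partially overlaps it — only the 17.29 mm² overlap (of its 24.19 mm²) is removed, clipping the outline; the 10.5×20 cube at (9, 2) partially overlaps it — only the 0.47 mm² overlap (of its 210.00 mm²) is removed, clipping the outline — 1 connected region; (whole slice rotated 5° about Z — lengths, areas and connectivity unchanged). Overall, the cross-section is a single solid region. Undo the 5° rotation: the query point maps to (-2.190, -5.530) in the un-rotated model frame. The nearest boundary edge runs (5.44, -9.43)→(-5.44, -9.43); distance from the point to it = 3.90 mm. The point is inside the cross-section and 3.90 mm from the nearest boundary — more than the 2.4 mm shell width (3 × 0.8), so it's in the infill interior.

infill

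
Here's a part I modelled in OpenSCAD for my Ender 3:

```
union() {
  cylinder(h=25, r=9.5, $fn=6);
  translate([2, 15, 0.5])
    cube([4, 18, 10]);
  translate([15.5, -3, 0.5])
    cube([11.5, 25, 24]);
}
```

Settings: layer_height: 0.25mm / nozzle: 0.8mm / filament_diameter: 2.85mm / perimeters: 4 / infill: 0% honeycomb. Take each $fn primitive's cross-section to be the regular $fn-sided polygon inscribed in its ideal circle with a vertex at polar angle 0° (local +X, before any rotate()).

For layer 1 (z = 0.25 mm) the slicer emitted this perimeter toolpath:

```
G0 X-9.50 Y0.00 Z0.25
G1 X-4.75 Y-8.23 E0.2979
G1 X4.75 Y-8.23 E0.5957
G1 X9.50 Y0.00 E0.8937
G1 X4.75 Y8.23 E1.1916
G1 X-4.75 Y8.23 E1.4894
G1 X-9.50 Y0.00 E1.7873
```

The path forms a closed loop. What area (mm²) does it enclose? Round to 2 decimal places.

234.56 mm²

Apply the shoelace formula to the sequence of (X, Y) vertices; enclosed area = 234.56 mm².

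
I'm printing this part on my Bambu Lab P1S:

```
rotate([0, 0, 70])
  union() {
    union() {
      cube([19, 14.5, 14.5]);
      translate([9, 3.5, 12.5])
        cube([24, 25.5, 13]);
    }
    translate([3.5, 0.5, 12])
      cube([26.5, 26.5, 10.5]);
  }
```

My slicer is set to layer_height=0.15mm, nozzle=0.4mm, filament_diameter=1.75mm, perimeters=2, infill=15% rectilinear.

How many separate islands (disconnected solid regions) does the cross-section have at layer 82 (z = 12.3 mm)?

1

At z = 12.3 mm: the cube (footprint 19×14.5) is included at this height; the cube at (9, 3.5) is not intersected at this z (z outside [12.5, 25.5]); Merging all regions: only the 19×14.5 cube is present, so the union is just that shape — 1 connected region; the cube at (3.5, 0.5) is present — its section is the full 26.5×26.5 rectangle; Merging all regions: the regions partially overlap (shared area 217.00 mm²), so overlapping operands fuse into one piece — 1 connected region; (rotated 70° about Z; rotation is an isometry so areas/perimeters/island counts are preserved). Overall, the cross-section is a single solid region. Island count = 1.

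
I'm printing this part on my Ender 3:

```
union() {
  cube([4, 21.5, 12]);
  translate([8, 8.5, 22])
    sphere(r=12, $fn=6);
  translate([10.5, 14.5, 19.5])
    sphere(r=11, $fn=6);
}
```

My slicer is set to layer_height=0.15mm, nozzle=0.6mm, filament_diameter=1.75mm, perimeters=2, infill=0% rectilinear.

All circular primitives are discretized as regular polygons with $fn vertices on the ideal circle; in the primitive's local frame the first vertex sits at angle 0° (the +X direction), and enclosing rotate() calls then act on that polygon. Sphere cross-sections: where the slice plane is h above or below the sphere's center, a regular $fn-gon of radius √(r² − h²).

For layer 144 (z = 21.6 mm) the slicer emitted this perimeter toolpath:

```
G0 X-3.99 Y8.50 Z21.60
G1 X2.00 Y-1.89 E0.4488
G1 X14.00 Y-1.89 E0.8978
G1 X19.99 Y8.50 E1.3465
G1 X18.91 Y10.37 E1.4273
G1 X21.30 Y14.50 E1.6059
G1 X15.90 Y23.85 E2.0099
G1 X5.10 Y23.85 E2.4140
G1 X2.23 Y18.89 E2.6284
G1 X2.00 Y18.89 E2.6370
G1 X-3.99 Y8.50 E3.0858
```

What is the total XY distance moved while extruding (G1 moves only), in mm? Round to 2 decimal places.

Sum the Euclidean lengths of each G1 segment: total = 82.47 mm.

82.47 mm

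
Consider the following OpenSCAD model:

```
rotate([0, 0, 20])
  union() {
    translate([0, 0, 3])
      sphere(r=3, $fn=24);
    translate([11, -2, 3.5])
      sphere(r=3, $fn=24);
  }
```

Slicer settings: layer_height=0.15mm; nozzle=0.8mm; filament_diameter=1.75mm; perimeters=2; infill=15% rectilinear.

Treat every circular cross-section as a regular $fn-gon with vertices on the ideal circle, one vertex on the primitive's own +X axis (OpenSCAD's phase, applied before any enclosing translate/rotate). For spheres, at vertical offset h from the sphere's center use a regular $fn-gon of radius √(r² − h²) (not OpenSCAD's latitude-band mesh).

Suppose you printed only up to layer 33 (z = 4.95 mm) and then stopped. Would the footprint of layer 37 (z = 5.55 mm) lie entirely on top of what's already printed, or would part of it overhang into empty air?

Compare the two slices. At z = 4.95: the r=3 sphere slices to a regular 24-gon of circumradius 2.280 (√(r²−h²) with h=1.95 from center) (area = (24/2)·2.280²·sin(360°/24) = 16.14 mm²); the sphere at (11, -2): section is a regular 24-gon, circumradius = √(r²−h²) = √(3²−1.45²) = 2.626 (area = (24/2)·2.626²·sin(360°/24) = 21.42 mm²); Taking the union: the 2 present regions are separate (no shared area or edge), so areas and boundary lengths simply add and each stays a separate island — area = 37.56 mm²; (whole slice rotated 20° about Z — lengths, areas and connectivity unchanged). At z = 5.55: the sphere: section is a regular 24-gon, circumradius = √(r²−h²) = √(3²−2.55²) = 1.580 (area = (24/2)·1.580²·sin(360°/24) = 7.76 mm²); the r=3 sphere at (11, -2) contributes a regular 24-gon of circumradius √(3²−2.05²) = 2.190 (area = (24/2)·2.190²·sin(360°/24) = 14.90 mm²); Merging all regions: the 2 present regions are separate (no shared area or edge), so areas and boundary lengths simply add and each stays a separate island — area = 22.66 mm²; (whole slice rotated 20° about Z — lengths, areas and connectivity unchanged). Checking containment: the cross-section at z = 5.55 is a subset of the cross-section at z = 4.95.

entirely on top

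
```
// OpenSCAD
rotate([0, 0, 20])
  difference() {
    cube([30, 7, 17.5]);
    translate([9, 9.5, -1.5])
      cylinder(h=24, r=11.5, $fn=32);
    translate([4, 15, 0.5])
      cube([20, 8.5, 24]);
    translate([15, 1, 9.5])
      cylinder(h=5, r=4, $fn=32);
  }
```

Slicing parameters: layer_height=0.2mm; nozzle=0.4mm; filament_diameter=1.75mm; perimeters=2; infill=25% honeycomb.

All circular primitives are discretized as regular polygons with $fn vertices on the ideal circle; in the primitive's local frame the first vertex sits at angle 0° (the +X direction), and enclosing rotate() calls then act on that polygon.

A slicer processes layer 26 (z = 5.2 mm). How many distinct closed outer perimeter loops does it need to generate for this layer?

2

At z = 5.2 mm: the cube (footprint 30×7) is included at this height; the cylinder at (9, 9.5): section is a regular 32-gon, circumradius r=11.5; the cube at (4, 15) (footprint 20×8.5) is included at this height; the cylinder at (15, 1) is not intersected at this z (z outside [9.5, 14.5]); Subtracting the remaining from the first: starting from the 30×7 cube, the r=11.5 cylinder at (9, 9.5) partially overlaps it — only the 126.43 mm² overlap (of its 412.81 mm²) is removed, clipping the outline; the 20×8.5 cube at (4, 15) misses the remaining region (no effect) — 2 connected regions; (rotated 20° about Z; rotation is an isometry so areas/perimeters/island counts are preserved). The result has 2 disconnected regions.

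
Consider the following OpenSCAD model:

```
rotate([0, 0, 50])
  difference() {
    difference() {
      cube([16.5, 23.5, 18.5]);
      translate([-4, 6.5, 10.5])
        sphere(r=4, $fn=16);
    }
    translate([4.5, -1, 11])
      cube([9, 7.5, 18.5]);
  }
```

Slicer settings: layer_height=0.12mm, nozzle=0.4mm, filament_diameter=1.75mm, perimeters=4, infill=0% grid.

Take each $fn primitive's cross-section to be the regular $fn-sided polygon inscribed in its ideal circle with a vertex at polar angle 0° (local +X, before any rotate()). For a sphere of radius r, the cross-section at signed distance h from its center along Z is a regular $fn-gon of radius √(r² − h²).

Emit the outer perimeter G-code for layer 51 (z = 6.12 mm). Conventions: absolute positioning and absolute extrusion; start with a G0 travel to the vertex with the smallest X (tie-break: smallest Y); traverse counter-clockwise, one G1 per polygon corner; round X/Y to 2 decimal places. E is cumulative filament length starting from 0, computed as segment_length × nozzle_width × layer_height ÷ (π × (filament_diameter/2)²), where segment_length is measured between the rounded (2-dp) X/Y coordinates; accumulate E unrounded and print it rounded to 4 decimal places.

At z = 6.12 mm: the cube (footprint 16.5×23.5) is included at this height; the sphere at (-4, 6.5) is absent (|z−center|=4.380 > r=4); After the difference (first − rest): none of the subtracted shapes is present at this height, so the 16.5×23.5 cube is unchanged — 1 connected region; the cube at (4.5, -1) is absent (z outside [11, 29.5]); Subtracting the remaining from the first: none of the subtracted shapes is present at this height, so the result so far is unchanged — 1 connected region; (rotated 50° about Z; rotation is an isometry so areas/perimeters/island counts are preserved). The outline is a single polygon with 4 vertices. Extrusion per mm of travel: 0.4 × 0.12 / (π × 0.875²) = 0.019956. Accumulating E over each segment gives final E = 1.5967.

G0 X-18.00 Y15.11 Z6.12
G1 X0.00 Y0.00 E0.4690
G1 X10.61 Y12.64 E0.7983
G1 X-7.40 Y27.75 E1.2675
G1 X-18.00 Y15.11 E1.5967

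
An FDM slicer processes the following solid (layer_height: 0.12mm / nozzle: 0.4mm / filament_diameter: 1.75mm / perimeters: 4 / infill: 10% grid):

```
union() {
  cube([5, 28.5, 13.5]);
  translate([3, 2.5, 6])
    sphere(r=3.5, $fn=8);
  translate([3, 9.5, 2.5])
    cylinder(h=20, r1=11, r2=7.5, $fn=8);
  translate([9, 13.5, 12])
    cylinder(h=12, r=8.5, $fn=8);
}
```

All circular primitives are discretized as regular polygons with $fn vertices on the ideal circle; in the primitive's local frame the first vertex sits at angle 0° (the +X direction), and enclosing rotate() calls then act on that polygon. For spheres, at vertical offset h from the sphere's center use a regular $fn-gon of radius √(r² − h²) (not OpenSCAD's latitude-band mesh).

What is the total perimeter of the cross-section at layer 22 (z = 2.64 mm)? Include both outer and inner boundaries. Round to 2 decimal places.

84.91 mm

At z = 2.64 mm: the cube is present — its section is the full 5×28.5 rectangle (perimeter 67.00 mm); the sphere at (3, 2.5): section is a regular 8-gon, circumradius = √(r²−h²) = √(3.5²−3.36²) = 0.980 (perimeter = 2·8·0.980·sin(180°/8) = 6.00 mm); the cone at (3, 9.5): at t=0.007 of its height the radius interpolates to r₁+(r₂−r₁)t = 10.976, giving a regular 8-gon of that circumradius (perimeter = 2·8·10.976·sin(180°/8) = 67.20 mm); the cylinder at (9, 13.5) is not intersected at this z (z outside [12, 24]); Taking the union: the regions partially overlap (shared area 102.40 mm²), so the edge portions inside another operand are dropped and the merged outline is re-measured after clipping — boundary = 84.91 mm. Overall, the cross-section is a single solid region. Total boundary length (outer) = 84.91 mm.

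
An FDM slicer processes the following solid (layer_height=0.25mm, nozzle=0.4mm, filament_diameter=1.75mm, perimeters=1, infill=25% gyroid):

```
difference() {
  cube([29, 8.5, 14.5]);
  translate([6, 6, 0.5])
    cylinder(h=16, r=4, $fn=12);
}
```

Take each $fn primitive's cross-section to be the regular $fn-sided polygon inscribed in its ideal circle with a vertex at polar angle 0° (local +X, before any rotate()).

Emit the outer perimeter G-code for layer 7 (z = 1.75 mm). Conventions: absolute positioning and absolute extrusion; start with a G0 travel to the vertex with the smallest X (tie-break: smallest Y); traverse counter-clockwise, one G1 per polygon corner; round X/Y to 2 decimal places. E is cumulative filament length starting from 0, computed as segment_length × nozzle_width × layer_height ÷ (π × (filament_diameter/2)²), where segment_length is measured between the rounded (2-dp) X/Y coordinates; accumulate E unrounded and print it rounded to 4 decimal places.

G0 X0.00 Y0.00 Z1.75
G1 X29.00 Y0.00 E1.2057
G1 X29.00 Y8.50 E1.5591
G1 X8.96 Y8.50 E2.3922
G1 X9.46 Y8.00 E2.4216
G1 X10.00 Y6.00 E2.5078
G1 X9.46 Y4.00 E2.5939
G1 X8.00 Y2.54 E2.6797
G1 X6.00 Y2.00 E2.7659
G1 X4.00 Y2.54 E2.8520
G1 X2.54 Y4.00 E2.9378
G1 X2.00 Y6.00 E3.0240
G1 X2.54 Y8.00 E3.1101
G1 X3.04 Y8.50 E3.1395
G1 X0.00 Y8.50 E3.2659
G1 X0.00 Y0.00 E3.6193

At z = 1.75 mm: the cube is present — its section is the full 29×8.5 rectangle; the cylinder at (6, 6): section is a regular 12-gon, circumradius r=4; After the difference (first − rest): starting from the 29×8.5 cube, the r=4 cylinder at (6, 6) partially overlaps it — only the 42.14 mm² overlap (of its 48.00 mm²) is removed, clipping the outline — 1 connected region. The outline is a single polygon with 15 vertices. Extrusion per mm of travel: 0.4 × 0.25 / (π × 0.875²) = 0.041575. Accumulating E over each segment gives final E = 3.6193.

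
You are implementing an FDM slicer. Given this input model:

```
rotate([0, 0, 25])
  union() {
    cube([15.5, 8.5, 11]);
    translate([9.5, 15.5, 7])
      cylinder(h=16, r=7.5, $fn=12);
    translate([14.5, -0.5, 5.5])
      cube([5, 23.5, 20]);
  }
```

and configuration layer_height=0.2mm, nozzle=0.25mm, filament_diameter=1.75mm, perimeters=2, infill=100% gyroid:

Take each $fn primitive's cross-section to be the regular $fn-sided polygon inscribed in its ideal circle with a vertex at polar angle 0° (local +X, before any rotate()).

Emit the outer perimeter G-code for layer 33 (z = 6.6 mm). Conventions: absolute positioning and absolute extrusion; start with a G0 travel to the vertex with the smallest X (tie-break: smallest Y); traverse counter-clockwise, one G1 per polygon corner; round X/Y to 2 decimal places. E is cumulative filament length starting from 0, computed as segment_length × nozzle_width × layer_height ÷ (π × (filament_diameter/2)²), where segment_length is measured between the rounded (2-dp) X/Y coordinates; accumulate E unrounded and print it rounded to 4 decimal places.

At z = 6.6 mm: the cube is present — its section is the full 15.5×8.5 rectangle; the cylinder at (9.5, 15.5) is not intersected at this z (z outside [7, 23]); the 5×23.5 cube at (14.5, -0.5) contributes its full rectangle; Merging all regions: the regions partially overlap (shared area 8.50 mm²), so overlapping operands fuse into one piece — 1 connected region; (whole slice rotated 25° about Z — lengths, areas and connectivity unchanged). The outline is a single polygon with 8 vertices. Extrusion per mm of travel: 0.25 × 0.2 / (π × 0.875²) = 0.020788. Accumulating E over each segment gives final E = 1.7878.

G0 X-3.59 Y7.70 Z6.60
G1 X0.00 Y0.00 E0.1766
G1 X13.14 Y6.13 E0.4780
G1 X13.35 Y5.67 E0.4885
G1 X17.88 Y7.79 E0.5925
G1 X7.95 Y29.09 E1.0810
G1 X3.42 Y26.97 E1.1850
G1 X9.55 Y13.83 E1.4864
G1 X-3.59 Y7.70 E1.7878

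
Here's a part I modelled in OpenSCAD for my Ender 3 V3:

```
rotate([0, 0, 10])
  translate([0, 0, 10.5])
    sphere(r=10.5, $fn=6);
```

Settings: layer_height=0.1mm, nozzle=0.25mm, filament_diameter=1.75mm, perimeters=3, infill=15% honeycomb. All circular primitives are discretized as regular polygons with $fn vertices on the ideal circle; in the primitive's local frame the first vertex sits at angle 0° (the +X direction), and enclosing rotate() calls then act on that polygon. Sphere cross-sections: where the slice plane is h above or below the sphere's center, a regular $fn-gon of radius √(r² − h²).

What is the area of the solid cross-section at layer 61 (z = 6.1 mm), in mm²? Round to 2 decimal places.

At z = 6.1 mm: the r=10.5 sphere contributes a regular 6-gon of circumradius √(10.5²−4.4²) = 9.534 (area = (6/2)·9.534²·sin(360°/6) = 236.14 mm²); (whole slice rotated 10° about Z — lengths, areas and connectivity unchanged). Overall, the cross-section is a single solid region. Net area = 236.14 mm².

236.14 mm²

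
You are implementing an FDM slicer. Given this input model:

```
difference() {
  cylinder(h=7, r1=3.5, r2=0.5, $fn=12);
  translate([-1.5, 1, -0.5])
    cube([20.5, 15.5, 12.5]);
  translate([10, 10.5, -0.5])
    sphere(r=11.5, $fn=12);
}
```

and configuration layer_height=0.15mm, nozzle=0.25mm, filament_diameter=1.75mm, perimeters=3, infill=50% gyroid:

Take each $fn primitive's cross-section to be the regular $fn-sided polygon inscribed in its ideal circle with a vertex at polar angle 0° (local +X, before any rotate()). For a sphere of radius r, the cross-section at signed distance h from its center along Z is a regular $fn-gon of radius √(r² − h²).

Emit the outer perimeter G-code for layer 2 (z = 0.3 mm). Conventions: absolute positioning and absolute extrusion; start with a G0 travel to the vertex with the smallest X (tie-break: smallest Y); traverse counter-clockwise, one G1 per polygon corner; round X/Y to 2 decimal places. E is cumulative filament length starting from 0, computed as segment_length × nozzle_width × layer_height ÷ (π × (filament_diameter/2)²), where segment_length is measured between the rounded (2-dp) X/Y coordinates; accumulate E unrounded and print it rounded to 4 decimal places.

At z = 0.3 mm: the cone contributes a regular 12-gon of circumradius 3.371 (interpolated between r1=3.5 and r2=0.5 at t=0.043); the cube at (-1.5, 1) is present — its section is the full 20.5×15.5 rectangle; the r=11.5 sphere at (10, 10.5) contributes a regular 12-gon of circumradius √(11.5²−0.8²) = 11.472; Subtracting the remaining from the first: starting from the cone, the 20.5×15.5 cube at (-1.5, 1) partially overlaps it — only the 8.54 mm² overlap (of its 317.75 mm²) is removed, clipping the outline; the r=11.5 sphere at (10, 10.5) misses the remaining region (no effect) — 1 connected region. The outline is a single polygon with 12 vertices. Extrusion per mm of travel: 0.25 × 0.15 / (π × 0.875²) = 0.015591. Accumulating E over each segment gives final E = 0.3393.

G0 X-3.37 Y0.00 Z0.30
G1 X-2.92 Y-1.69 E0.0273
G1 X-1.69 Y-2.92 E0.0544
G1 X0.00 Y-3.37 E0.0817
G1 X1.69 Y-2.92 E0.1089
G1 X2.92 Y-1.69 E0.1360
G1 X3.37 Y0.00 E0.1633
G1 X3.10 Y1.00 E0.1795
G1 X-1.50 Y1.00 E0.2512
G1 X-1.50 Y2.97 E0.2819
G1 X-1.69 Y2.92 E0.2849
G1 X-2.92 Y1.69 E0.3121
G1 X-3.37 Y0.00 E0.3393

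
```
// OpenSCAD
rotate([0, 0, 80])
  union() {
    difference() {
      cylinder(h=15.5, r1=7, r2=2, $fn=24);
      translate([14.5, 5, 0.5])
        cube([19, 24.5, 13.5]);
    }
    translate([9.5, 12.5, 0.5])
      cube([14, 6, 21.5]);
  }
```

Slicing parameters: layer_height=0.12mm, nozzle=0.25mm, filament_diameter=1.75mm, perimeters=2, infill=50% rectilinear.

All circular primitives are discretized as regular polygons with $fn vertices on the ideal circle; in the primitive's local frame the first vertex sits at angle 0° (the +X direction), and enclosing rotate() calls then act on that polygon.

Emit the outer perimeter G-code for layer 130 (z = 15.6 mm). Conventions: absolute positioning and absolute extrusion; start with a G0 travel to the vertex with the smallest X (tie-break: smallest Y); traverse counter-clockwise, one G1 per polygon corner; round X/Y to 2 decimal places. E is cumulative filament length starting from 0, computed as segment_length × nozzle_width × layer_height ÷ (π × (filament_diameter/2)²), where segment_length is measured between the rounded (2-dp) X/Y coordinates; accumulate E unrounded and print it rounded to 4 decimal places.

G0 X-16.57 Y12.57 Z15.60
G1 X-10.66 Y11.53 E0.0748
G1 X-8.23 Y25.31 E0.2494
G1 X-14.14 Y26.36 E0.3242
G1 X-16.57 Y12.57 E0.4989

At z = 15.6 mm: the cone is absent (z outside [0, 15.5]); the cube at (14.5, 5) does not reach this height (z outside [0.5, 14]); Subtracting the remaining from the first: the first operand is absent here, so nothing remains; the cube at (9.5, 12.5) (footprint 14×6) is included at this height; Merging all regions: only the 14×6 cube at (9.5, 12.5) is present, so the union is just that shape — 1 connected region; (whole slice rotated 80° about Z — lengths, areas and connectivity unchanged). The outline is a single polygon with 4 vertices. Extrusion per mm of travel: 0.25 × 0.12 / (π × 0.875²) = 0.012473. Accumulating E over each segment gives final E = 0.4989.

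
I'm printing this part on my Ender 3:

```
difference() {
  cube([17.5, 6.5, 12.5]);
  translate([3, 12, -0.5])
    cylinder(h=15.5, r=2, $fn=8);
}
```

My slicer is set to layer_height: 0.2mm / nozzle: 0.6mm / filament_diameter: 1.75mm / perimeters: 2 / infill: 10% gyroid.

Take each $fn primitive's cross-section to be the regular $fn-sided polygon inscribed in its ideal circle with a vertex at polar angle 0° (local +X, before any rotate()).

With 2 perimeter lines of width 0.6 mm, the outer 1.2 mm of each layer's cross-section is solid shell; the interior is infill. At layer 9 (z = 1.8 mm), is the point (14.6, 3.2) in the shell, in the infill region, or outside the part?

infill

At z = 1.8 mm: the cube (footprint 17.5×6.5) is included at this height; the r=2 cylinder at (3, 12) gives a regular 8-gon of circumradius 2 (constant along its height); Taking the first minus the rest: starting from the 17.5×6.5 cube, the r=2 cylinder at (3, 12) misses the remaining region (no effect) — 1 connected region. Overall, the cross-section is a single solid region. The nearest boundary edge runs (17.50, 6.50)→(17.50, 0.00); distance from the point to it = 2.90 mm. The point is inside the cross-section and 2.90 mm from the nearest boundary — more than the 1.2 mm shell width (2 × 0.6), so it's in the infill interior.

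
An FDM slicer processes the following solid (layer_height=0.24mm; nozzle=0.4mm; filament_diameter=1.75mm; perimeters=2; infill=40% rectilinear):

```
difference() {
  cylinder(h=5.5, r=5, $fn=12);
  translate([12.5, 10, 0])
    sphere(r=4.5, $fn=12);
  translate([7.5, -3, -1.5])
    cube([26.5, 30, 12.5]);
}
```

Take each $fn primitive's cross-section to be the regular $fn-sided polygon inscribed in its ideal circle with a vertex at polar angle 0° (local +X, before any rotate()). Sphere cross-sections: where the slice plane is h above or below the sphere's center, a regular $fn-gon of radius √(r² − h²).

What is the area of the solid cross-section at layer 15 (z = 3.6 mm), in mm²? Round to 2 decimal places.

75.00 mm²

At z = 3.6 mm: the cylinder: section is a regular 12-gon, circumradius r=5 (area = (12/2)·5.000²·sin(360°/12) = 75.00 mm²); the r=4.5 sphere at (12.5, 10) slices to a regular 12-gon of circumradius 2.700 (√(r²−h²) with h=3.6 from center) (area = (12/2)·2.700²·sin(360°/12) = 21.87 mm²); the 26.5×30 cube at (7.5, -3) contributes its full rectangle (area 795.00 mm²); Taking the first minus the rest: starting from the r=5 cylinder (75.00 mm²), the r=4.5 sphere at (12.5, 10) misses the remaining region (no effect); the 26.5×30 cube at (7.5, -3) misses the remaining region (no effect) — area = 75.00 mm². Overall, the cross-section is a single solid region. Net area = 75.00 mm².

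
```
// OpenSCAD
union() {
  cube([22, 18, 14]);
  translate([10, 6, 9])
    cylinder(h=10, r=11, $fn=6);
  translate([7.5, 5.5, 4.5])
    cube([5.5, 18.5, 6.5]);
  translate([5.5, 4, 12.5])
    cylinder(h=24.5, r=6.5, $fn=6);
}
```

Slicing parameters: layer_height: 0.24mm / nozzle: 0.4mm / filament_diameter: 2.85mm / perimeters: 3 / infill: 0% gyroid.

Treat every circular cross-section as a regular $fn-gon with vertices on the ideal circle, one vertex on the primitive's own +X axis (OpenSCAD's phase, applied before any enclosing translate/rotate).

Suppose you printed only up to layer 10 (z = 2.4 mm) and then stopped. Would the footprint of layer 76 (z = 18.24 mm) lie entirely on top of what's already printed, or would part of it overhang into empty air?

part overhangs

Compare the two slices. At z = 2.4: the cube (footprint 22×18) is included at this height (area 396.00 mm²); the cylinder at (10, 6) is not intersected at this z (z outside [9, 19]); the cube at (7.5, 5.5) is not intersected at this z (z outside [4.5, 11]); the cylinder at (5.5, 4) is not intersected at this z (z outside [12.5, 37]); Merging all regions: only the 22×18 cube is present, so the union is just that shape — area = 396.00 mm². At z = 18.24: the cube is absent (z outside [0, 14]); the r=11 cylinder at (10, 6) contributes a regular 6-gon of circumradius 11 (area = (6/2)·11.000²·sin(360°/6) = 314.37 mm²); the cube at (7.5, 5.5) is absent (z outside [4.5, 11]); the cylinder at (5.5, 4): section is a regular 6-gon, circumradius r=6.5 (area = (6/2)·6.500²·sin(360°/6) = 109.77 mm²); Combining (union): the regions partially overlap — summed areas 424.14 mm² minus the doubly-counted overlap 102.69 mm² gives 321.44 mm² — area = 321.44 mm². Checking containment: at z = 18.24 the cross-section extends beyond the z = 2.4 cross-section by about 51.00 mm².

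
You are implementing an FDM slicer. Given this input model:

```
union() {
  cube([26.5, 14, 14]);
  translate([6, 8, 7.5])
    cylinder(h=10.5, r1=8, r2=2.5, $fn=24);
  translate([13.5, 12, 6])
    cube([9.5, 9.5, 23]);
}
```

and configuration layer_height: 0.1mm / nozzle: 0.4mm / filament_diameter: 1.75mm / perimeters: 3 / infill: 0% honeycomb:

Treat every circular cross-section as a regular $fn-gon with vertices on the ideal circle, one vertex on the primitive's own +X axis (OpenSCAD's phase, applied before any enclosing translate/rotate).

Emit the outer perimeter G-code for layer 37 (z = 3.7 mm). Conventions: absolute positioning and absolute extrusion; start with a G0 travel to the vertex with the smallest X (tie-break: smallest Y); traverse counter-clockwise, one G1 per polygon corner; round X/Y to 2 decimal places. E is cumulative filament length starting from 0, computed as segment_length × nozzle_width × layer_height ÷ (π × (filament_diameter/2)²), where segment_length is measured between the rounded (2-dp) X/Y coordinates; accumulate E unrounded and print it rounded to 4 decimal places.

G0 X0.00 Y0.00 Z3.70
G1 X26.50 Y0.00 E0.4407
G1 X26.50 Y14.00 E0.6735
G1 X0.00 Y14.00 E1.1142
G1 X0.00 Y0.00 E1.3470

At z = 3.7 mm: the 26.5×14 cube contributes its full rectangle; the cone at (6, 8) is absent (z outside [7.5, 18]); the cube at (13.5, 12) is not intersected at this z (z outside [6, 29]); Taking the union: only the 26.5×14 cube is present, so the union is just that shape — 1 connected region. The outline is a single polygon with 4 vertices. Extrusion per mm of travel: 0.4 × 0.1 / (π × 0.875²) = 0.016630. Accumulating E over each segment gives final E = 1.3470.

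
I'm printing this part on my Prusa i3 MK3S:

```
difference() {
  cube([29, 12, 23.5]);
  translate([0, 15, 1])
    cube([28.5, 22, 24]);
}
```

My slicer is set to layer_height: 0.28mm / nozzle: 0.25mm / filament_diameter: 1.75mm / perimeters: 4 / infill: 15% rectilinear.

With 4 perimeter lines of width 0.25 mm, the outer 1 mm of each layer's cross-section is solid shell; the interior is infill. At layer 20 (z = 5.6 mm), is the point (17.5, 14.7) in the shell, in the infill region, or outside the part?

outside

At z = 5.6 mm: the 29×12 cube contributes its full rectangle; the cube at (0, 15) (footprint 28.5×22) is included at this height; Taking the first minus the rest: starting from the 29×12 cube, the 28.5×22 cube at (0, 15) misses the remaining region (no effect) — 1 connected region. Overall, the cross-section is a single solid region. The nearest boundary edge runs (0.00, 12.00)→(29.00, 12.00); distance from the point to it = 2.70 mm. The point is not inside any of the regions above, so it lies outside the cross-section (2.70 mm from the nearest boundary).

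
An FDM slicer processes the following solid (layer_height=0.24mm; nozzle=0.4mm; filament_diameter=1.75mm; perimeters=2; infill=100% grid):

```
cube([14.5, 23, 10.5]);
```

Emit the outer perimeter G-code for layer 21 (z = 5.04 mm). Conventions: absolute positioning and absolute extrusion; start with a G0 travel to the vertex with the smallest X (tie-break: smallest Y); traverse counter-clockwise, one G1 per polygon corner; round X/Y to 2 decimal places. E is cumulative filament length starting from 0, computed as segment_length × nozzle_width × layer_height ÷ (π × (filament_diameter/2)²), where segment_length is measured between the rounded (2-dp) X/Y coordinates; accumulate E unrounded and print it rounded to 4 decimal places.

G0 X0.00 Y0.00 Z5.04
G1 X14.50 Y0.00 E0.5787
G1 X14.50 Y23.00 E1.4967
G1 X0.00 Y23.00 E2.0754
G1 X0.00 Y0.00 E2.9934

At z = 5.04 mm: the cube (footprint 14.5×23) is included at this height. The outline is a single polygon with 4 vertices. Extrusion per mm of travel: 0.4 × 0.24 / (π × 0.875²) = 0.039912. Accumulating E over each segment gives final E = 2.9934.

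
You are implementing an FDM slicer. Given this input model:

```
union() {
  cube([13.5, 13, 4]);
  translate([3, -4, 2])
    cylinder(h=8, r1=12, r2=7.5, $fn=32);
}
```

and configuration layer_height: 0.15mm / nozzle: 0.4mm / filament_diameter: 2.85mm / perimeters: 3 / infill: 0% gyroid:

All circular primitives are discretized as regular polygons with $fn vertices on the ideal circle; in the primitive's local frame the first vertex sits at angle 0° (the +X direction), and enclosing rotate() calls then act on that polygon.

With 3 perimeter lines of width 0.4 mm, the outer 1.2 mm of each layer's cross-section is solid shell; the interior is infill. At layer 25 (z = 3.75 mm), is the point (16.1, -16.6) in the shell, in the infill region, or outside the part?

outside

At z = 3.75 mm: the cube (footprint 13.5×13) is included at this height; the cone at (3, -4) contributes a regular 32-gon of circumradius 11.016 (interpolated between r1=12 and r2=7.5 at t=0.219); Taking the union: the regions partially overlap (shared area 72.30 mm²), so overlapping operands fuse into one piece — 1 connected region. Overall, the cross-section is a single solid region. The nearest boundary edge runs (12.16, -10.12)→(10.79, -11.79); distance from the point to it = 7.17 mm. The point is not inside any of the regions above, so it lies outside the cross-section (7.17 mm from the nearest boundary).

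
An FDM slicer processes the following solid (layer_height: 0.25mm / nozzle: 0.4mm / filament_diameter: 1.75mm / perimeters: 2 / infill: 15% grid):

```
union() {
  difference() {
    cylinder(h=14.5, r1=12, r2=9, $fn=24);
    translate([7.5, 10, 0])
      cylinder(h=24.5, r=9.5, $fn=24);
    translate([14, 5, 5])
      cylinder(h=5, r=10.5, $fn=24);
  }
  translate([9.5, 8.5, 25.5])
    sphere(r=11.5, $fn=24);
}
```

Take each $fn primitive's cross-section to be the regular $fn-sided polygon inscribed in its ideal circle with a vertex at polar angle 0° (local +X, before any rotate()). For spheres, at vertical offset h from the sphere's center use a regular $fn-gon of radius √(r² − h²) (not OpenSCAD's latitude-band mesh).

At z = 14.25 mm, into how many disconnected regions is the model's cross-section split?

At z = 14.25 mm: the cone (r1=12→r2=9) has section circumradius 9.052 here — a regular 24-gon; the r=9.5 cylinder at (7.5, 10) contributes a regular 24-gon of circumradius 9.5; the cylinder at (14, 5) is not intersected at this z (z outside [5, 10]); Subtracting the remaining from the first: starting from the cone, the r=9.5 cylinder at (7.5, 10) partially overlaps it — only the 55.73 mm² overlap (of its 280.30 mm²) is removed, clipping the outline — 1 connected region; the r=11.5 sphere at (9.5, 8.5) contributes a regular 24-gon of circumradius √(11.5²−11.25²) = 2.385; Taking the union: the 2 present regions are separate (no shared area or edge), so areas and boundary lengths simply add and each stays a separate island — 2 connected regions. The result has 2 disconnected regions.

2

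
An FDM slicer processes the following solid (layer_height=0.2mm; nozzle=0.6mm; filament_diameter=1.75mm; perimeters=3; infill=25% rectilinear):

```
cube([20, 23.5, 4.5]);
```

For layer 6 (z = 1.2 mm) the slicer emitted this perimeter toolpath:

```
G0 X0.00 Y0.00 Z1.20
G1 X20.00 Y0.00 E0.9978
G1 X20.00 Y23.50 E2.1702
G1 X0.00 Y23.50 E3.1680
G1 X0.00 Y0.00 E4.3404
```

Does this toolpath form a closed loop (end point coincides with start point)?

Start point (G0): (0.00, 0.00). End point (last G1): the path returns to the start — closed.

yes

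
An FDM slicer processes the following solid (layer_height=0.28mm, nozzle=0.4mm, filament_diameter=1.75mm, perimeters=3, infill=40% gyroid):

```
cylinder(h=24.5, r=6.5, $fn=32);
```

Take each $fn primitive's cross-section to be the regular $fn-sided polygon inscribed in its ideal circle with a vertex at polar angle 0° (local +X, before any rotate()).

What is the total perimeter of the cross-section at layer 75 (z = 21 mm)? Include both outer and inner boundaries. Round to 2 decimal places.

At z = 21 mm: the r=6.5 cylinder contributes a regular 32-gon of circumradius 6.5 (perimeter = 2·32·6.500·sin(180°/32) = 40.78 mm). Overall, the cross-section is a single solid region. Total boundary length (outer) = 40.78 mm.

40.78 mm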